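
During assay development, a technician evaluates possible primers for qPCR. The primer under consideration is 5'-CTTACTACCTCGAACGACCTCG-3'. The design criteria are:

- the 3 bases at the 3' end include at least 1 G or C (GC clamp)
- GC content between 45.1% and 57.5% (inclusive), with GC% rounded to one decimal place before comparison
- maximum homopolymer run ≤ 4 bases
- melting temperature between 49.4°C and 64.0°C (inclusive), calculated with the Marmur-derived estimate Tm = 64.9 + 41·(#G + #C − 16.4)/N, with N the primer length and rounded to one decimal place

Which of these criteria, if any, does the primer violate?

Base counts: A=5, T=5, G=3, C=9 (length 22).
GC clamp: 3' end TCG has 2 G/C ✓
GC content: GC 12/22 = 54.5% ✓
homopolymer run: longest run = 2 ✓
Tm: Tm = 64.9 + 41·(12 − 16.4)/22 = 56.7°C ✓

Meets all criteria.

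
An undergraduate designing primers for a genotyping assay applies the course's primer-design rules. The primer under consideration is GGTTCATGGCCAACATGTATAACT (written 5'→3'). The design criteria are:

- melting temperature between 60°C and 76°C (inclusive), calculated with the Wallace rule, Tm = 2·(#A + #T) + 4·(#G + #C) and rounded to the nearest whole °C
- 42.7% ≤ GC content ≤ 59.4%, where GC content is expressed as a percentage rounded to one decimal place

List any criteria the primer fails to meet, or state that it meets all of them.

Fails: GC content.

Base counts: A=7, T=7, G=5, C=5 (length 24).
Tm: Tm = 2·14 + 4·10 = 68°C ✓
GC content: GC 10/24 = 41.7%, outside 42.7–59.4% ✗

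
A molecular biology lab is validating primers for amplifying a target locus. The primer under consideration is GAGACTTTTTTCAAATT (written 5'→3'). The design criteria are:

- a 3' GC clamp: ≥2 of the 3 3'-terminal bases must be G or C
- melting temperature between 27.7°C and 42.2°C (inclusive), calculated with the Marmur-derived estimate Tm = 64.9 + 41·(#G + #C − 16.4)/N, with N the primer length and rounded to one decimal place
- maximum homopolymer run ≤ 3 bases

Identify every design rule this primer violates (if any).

Fails: GC clamp, homopolymer run.

Base counts: A=5, T=8, G=2, C=2 (length 17).
GC clamp: 3' end ATT has 0 G/C, need ≥2 ✗
Tm: Tm = 64.9 + 41·(4 − 16.4)/17 = 35.0°C ✓
homopolymer run: longest run = 6, exceeds 3 ✗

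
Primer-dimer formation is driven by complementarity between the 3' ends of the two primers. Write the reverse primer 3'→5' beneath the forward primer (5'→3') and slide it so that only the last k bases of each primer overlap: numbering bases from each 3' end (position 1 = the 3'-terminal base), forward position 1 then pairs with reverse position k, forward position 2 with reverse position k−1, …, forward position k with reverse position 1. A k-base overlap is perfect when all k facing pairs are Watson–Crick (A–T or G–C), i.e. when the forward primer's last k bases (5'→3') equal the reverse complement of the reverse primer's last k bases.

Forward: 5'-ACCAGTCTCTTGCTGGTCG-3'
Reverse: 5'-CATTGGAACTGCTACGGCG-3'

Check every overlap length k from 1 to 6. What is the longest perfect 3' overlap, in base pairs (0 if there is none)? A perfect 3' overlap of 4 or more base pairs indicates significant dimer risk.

Last 6 bases (5'→3') — forward …TGGTCG, reverse …ACGGCG.
Reverse complement of the reverse primer's last 6 bases: CGCCGT; its first k bases are the reverse complement of the reverse primer's last k bases, so a perfect k-base overlap needs the forward primer's last k bases to equal them.
Comparing (forward last k vs required): k=1: G vs C ✗; k=2: CG vs CG ✓; k=3: TCG vs CGC ✗; k=4: GTCG vs CGCC ✗; k=5: GGTCG vs CGCCG ✗; k=6: TGGTCG vs CGCCGT ✗.
Only k = 2 is perfect, so the longest perfect 3' overlap is 2.

Longest perfect overlap: 2 complementary base pairs; below the dimer-risk threshold (threshold 4).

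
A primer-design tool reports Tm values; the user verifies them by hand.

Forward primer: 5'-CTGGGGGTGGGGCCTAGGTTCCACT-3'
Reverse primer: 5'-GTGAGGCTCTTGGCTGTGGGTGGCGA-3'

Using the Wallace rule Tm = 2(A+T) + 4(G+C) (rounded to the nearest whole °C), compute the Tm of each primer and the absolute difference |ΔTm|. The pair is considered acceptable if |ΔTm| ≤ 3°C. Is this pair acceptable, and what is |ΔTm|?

|ΔTm| = 2°C; the pair is acceptable.

Forward: A=2 T=6 G=11 C=6 → Tm = 2·8 + 4·17 = 84°C.
Reverse: A=2 T=7 G=13 C=4 → Tm = 2·9 + 4·17 = 86°C.
|ΔTm| = |84 − 86| = 2°C, ≤ 3°C.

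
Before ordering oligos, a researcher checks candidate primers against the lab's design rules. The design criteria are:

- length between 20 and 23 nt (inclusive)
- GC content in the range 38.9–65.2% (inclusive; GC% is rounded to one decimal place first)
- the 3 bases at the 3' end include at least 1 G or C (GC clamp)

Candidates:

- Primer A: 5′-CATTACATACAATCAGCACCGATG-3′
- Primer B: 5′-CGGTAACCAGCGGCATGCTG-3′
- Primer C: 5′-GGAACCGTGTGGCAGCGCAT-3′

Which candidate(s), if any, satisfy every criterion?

Primer B and Primer C.

Primer A (24 nt, A=9 T=5 G=3 C=7): length 24, outside 20–23 ✗; GC 10/24 = 41.7% ✓; 3' end ATG has 1 G/C ✓ — fails.
Primer B (20 nt, A=4 T=3 G=7 C=6): length 20 ✓; GC 13/20 = 65.0% ✓; 3' end CTG has 2 G/C ✓ — passes.
Primer C (20 nt, A=4 T=3 G=8 C=5): length 20 ✓; GC 13/20 = 65.0% ✓; 3' end CAT has 1 G/C ✓ — passes.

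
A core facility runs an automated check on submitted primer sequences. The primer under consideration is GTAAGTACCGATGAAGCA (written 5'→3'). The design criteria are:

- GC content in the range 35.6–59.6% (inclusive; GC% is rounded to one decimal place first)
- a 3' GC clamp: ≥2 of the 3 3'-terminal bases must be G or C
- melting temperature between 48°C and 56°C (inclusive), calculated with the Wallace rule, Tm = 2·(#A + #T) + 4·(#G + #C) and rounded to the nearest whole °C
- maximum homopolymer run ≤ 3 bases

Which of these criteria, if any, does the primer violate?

Meets all criteria.

Base counts: A=7, T=3, G=5, C=3 (length 18).
GC content: GC 8/18 = 44.4% ✓
GC clamp: 3' end GCA has 2 G/C ✓
Tm: Tm = 2·10 + 4·8 = 52°C ✓
homopolymer run: longest run = 2 ✓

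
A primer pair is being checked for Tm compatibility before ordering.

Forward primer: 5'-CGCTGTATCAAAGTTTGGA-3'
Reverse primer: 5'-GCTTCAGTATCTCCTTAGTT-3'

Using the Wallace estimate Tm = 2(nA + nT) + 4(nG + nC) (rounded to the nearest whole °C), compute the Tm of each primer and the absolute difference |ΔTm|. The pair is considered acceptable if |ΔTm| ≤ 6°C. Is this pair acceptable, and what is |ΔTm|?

|ΔTm| = 2°C; the pair is acceptable.

Forward: A=5 T=6 G=5 C=3 → Tm = 2·11 + 4·8 = 54°C.
Reverse: A=3 T=9 G=3 C=5 → Tm = 2·12 + 4·8 = 56°C.
|ΔTm| = |54 − 56| = 2°C, ≤ 6°C.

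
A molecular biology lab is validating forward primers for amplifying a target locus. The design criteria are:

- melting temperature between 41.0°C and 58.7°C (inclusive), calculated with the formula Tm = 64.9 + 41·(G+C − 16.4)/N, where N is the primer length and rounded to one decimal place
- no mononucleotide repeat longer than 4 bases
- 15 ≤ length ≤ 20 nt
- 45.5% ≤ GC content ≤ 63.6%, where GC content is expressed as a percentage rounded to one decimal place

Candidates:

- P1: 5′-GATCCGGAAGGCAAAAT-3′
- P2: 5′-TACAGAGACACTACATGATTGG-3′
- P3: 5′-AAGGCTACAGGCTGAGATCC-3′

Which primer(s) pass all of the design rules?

P1 (17 nt, A=7 T=2 G=5 C=3): Tm = 64.9 + 41·(8 − 16.4)/17 = 44.6°C ✓; longest run = 4 ✓; length 17 ✓; GC 8/17 = 47.1% ✓ — passes.
P2 (22 nt, A=8 T=5 G=5 C=4): Tm = 64.9 + 41·(9 − 16.4)/22 = 51.1°C ✓; longest run = 2 ✓; length 22, outside 15–20 ✗; GC 9/22 = 40.9%, outside 45.5–63.6% ✗ — fails.
P3 (20 nt, A=6 T=3 G=6 C=5): Tm = 64.9 + 41·(11 − 16.4)/20 = 53.8°C ✓; longest run = 2 ✓; length 20 ✓; GC 11/20 = 55.0% ✓ — passes.

P1 and P3.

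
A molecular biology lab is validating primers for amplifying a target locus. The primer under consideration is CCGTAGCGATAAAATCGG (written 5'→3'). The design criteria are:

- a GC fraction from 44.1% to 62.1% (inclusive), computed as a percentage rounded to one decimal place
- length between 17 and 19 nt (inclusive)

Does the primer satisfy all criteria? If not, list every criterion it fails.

Meets all criteria.

Base counts: A=6, T=3, G=5, C=4 (length 18).
GC content: GC 9/18 = 50.0% ✓
length: length 18 ✓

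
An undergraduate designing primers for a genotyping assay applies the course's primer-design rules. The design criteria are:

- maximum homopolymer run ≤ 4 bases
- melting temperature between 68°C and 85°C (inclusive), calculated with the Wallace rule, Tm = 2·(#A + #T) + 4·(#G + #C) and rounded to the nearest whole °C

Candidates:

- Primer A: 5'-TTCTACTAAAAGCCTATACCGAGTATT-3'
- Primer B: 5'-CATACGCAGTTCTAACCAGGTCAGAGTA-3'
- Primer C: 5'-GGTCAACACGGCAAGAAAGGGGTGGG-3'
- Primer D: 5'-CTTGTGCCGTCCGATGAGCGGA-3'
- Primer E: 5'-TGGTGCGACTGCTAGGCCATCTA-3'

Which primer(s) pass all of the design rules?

Primer A (27 nt, A=9 T=9 G=3 C=6): longest run = 4 ✓; Tm = 2·18 + 4·9 = 72°C ✓ — passes.
Primer B (28 nt, A=9 T=6 G=6 C=7): longest run = 2 ✓; Tm = 2·15 + 4·13 = 82°C ✓ — passes.
Primer C (26 nt, A=8 T=2 G=12 C=4): longest run = 4 ✓; Tm = 2·10 + 4·16 = 84°C ✓ — passes.
Primer D (22 nt, A=3 T=5 G=8 C=6): longest run = 2 ✓; Tm = 2·8 + 4·14 = 72°C ✓ — passes.
Primer E (23 nt, A=4 T=6 G=7 C=6): longest run = 2 ✓; Tm = 2·10 + 4·13 = 72°C ✓ — passes.

Primer A, Primer B, Primer C, Primer D and Primer E.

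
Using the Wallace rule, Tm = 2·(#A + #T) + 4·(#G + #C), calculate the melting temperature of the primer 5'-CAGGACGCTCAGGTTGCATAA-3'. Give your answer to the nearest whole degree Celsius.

64°C

Base counts: A=6, T=4, G=6, C=5 (length 21).
Tm = 2·(6+4) + 4·(6+5) = 2·10 + 4·11 = 20 + 44 = 64°C.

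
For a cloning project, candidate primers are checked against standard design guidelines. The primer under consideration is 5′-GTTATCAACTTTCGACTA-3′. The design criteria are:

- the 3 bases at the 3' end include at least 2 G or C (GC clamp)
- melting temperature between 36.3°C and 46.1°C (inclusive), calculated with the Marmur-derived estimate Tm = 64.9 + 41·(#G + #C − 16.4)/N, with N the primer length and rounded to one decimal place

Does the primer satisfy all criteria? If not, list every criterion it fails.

Fails: GC clamp.

Base counts: A=5, T=7, G=2, C=4 (length 18).
GC clamp: 3' end CTA has 1 G/C, need ≥2 ✗
Tm: Tm = 64.9 + 41·(6 − 16.4)/18 = 41.2°C ✓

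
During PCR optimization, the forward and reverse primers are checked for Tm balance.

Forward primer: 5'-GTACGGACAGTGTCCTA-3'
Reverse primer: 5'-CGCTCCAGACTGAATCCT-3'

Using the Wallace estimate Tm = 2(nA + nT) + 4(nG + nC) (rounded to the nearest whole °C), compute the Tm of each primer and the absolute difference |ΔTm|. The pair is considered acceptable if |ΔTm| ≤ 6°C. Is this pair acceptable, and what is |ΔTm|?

Forward: A=4 T=4 G=5 C=4 → Tm = 2·8 + 4·9 = 52°C.
Reverse: A=4 T=4 G=3 C=7 → Tm = 2·8 + 4·10 = 56°C.
|ΔTm| = |52 − 56| = 4°C, ≤ 6°C.

|ΔTm| = 4°C; the pair is acceptable.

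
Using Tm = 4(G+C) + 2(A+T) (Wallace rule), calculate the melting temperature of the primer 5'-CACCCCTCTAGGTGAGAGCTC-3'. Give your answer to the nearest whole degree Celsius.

Base counts: A=4, T=4, G=5, C=8 (length 21).
Tm = 2·(4+4) + 4·(5+8) = 2·8 + 4·13 = 16 + 52 = 68°C.

68°C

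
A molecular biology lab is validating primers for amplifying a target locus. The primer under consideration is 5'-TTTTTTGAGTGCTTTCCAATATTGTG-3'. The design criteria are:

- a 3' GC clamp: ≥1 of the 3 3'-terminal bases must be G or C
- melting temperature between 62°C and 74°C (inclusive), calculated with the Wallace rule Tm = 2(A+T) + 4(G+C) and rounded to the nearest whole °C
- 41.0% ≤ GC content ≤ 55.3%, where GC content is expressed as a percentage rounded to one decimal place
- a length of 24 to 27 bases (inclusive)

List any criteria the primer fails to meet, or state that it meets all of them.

Fails: GC content.

Base counts: A=4, T=14, G=5, C=3 (length 26).
GC clamp: 3' end GTG has 2 G/C ✓
Tm: Tm = 2·18 + 4·8 = 68°C ✓
GC content: GC 8/26 = 30.8%, outside 41.0–55.3% ✗
length: length 26 ✓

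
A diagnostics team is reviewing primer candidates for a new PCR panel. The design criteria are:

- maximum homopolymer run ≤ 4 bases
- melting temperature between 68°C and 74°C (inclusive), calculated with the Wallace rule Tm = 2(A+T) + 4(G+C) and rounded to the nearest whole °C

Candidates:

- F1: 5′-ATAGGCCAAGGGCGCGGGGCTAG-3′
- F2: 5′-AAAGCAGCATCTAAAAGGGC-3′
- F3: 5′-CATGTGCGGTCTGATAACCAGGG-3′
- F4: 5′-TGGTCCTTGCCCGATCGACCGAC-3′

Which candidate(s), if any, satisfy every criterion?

F1 (23 nt, A=5 T=2 G=11 C=5): longest run = 4 ✓; Tm = 2·7 + 4·16 = 78°C, outside 68–74°C ✗ — fails.
F2 (20 nt, A=9 T=2 G=5 C=4): longest run = 4 ✓; Tm = 2·11 + 4·9 = 58°C, outside 68–74°C ✗ — fails.
F3 (23 nt, A=5 T=5 G=8 C=5): longest run = 3 ✓; Tm = 2·10 + 4·13 = 72°C ✓ — passes.
F4 (23 nt, A=3 T=5 G=6 C=9): longest run = 3 ✓; Tm = 2·8 + 4·15 = 76°C, outside 68–74°C ✗ — fails.

F3 only.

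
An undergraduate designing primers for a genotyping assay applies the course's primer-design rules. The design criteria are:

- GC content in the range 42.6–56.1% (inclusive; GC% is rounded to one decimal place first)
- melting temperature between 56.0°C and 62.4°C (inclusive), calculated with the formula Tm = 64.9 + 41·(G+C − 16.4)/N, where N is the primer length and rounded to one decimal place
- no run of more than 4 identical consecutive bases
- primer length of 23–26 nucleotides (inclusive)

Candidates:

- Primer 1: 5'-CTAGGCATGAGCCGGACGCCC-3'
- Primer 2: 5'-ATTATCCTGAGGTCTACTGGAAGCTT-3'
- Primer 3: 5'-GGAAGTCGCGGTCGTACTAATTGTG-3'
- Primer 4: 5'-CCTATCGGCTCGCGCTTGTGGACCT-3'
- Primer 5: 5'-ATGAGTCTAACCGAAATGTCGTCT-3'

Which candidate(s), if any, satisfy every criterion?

Primer 1 (21 nt, A=4 T=2 G=7 C=8): GC 15/21 = 71.4%, outside 42.6–56.1% ✗; Tm = 64.9 + 41·(15 − 16.4)/21 = 62.2°C ✓; longest run = 3 ✓; length 21, outside 23–26 ✗ — fails.
Primer 2 (26 nt, A=6 T=9 G=6 C=5): GC 11/26 = 42.3%, outside 42.6–56.1% ✗; Tm = 64.9 + 41·(11 − 16.4)/26 = 56.4°C ✓; longest run = 2 ✓; length 26 ✓ — fails.
Primer 3 (25 nt, A=5 T=7 G=9 C=4): GC 13/25 = 52.0% ✓; Tm = 64.9 + 41·(13 − 16.4)/25 = 59.3°C ✓; longest run = 2 ✓; length 25 ✓ — passes.
Primer 4 (25 nt, A=2 T=7 G=7 C=9): GC 16/25 = 64.0%, outside 42.6–56.1% ✗; Tm = 64.9 + 41·(16 − 16.4)/25 = 64.2°C, outside 56.0–62.4°C ✗; longest run = 2 ✓; length 25 ✓ — fails.
Primer 5 (24 nt, A=7 T=7 G=5 C=5): GC 10/24 = 41.7%, outside 42.6–56.1% ✗; Tm = 64.9 + 41·(10 − 16.4)/24 = 54.0°C, outside 56.0–62.4°C ✗; longest run = 3 ✓; length 24 ✓ — fails.

Primer 3 only.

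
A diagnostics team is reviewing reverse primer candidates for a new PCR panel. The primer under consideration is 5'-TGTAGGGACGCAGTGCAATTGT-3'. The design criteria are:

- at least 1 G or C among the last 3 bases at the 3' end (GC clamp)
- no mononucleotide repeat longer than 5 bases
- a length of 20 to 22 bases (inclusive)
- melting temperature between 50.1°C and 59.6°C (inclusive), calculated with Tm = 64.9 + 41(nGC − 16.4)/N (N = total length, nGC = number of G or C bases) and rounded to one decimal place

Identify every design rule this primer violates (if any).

Base counts: A=5, T=6, G=8, C=3 (length 22).
GC clamp: 3' end TGT has 1 G/C ✓
homopolymer run: longest run = 3 ✓
length: length 22 ✓
Tm: Tm = 64.9 + 41·(11 − 16.4)/22 = 54.8°C ✓

Meets all criteria.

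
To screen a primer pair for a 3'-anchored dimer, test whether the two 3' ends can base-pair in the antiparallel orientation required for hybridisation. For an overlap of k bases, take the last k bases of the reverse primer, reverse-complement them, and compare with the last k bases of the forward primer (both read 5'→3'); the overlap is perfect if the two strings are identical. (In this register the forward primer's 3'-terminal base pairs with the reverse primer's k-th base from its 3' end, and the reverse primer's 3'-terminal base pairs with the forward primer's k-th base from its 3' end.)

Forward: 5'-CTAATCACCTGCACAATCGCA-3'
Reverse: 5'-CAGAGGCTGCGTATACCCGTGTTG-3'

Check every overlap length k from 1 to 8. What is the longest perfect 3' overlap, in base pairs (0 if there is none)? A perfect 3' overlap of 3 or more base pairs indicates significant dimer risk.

Last 8 bases (5'→3') — forward …CAATCGCA, reverse …CCGTGTTG.
Reverse complement of the reverse primer's last 8 bases: CAACACGG; its first k bases are the reverse complement of the reverse primer's last k bases, so a perfect k-base overlap needs the forward primer's last k bases to equal them.
Comparing (forward last k vs required): k=1: A vs C ✗; k=2: CA vs CA ✓; k=3: GCA vs CAA ✗; k=4: CGCA vs CAAC ✗; k=5: TCGCA vs CAACA ✗; k=6: ATCGCA vs CAACAC ✗; k=7: AATCGCA vs CAACACG ✗; k=8: CAATCGCA vs CAACACGG ✗.
Only k = 2 is perfect, so the longest perfect 3' overlap is 2.

Longest perfect overlap: 2 complementary base pairs; below the dimer-risk threshold (threshold 3).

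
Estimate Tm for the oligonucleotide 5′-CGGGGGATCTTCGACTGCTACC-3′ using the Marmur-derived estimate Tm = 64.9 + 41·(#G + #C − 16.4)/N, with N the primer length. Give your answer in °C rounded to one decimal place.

60.4°C

Base counts: A=3, T=5, G=7, C=7; G+C = 14, N = 22.
Tm = 64.9 + 41·(14 − 16.4)/22 = 64.9 + -98.40/22 = 60.4°C.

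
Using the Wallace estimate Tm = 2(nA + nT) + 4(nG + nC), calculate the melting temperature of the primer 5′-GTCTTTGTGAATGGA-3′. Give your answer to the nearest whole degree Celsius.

Base counts: A=3, T=6, G=5, C=1 (length 15).
Tm = 2·(3+6) + 4·(5+1) = 2·9 + 4·6 = 18 + 24 = 42°C.

42°C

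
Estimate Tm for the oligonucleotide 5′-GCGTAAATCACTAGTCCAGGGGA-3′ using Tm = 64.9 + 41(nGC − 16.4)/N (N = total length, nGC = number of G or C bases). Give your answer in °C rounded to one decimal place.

57.1°C

Base counts: A=7, T=4, G=7, C=5; G+C = 12, N = 23.
Tm = 64.9 + 41·(12 − 16.4)/23 = 64.9 + -180.40/23 = 57.1°C.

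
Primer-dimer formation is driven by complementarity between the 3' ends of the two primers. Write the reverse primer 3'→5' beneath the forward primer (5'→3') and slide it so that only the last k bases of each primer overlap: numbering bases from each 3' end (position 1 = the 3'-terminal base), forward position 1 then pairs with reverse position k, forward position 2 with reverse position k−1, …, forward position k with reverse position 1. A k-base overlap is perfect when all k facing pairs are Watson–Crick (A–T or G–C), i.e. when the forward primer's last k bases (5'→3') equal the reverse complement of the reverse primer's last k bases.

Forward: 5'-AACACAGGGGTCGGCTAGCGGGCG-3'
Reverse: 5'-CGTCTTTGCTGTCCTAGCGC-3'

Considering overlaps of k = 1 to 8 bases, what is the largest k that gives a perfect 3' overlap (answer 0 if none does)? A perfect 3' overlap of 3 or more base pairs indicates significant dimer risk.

Longest perfect overlap: 3 complementary base pairs; significant dimer risk (threshold 3).

Last 8 bases (5'→3') — forward …AGCGGGCG, reverse …CCTAGCGC.
Reverse complement of the reverse primer's last 8 bases: GCGCTAGG; its first k bases are the reverse complement of the reverse primer's last k bases, so a perfect k-base overlap needs the forward primer's last k bases to equal them.
Comparing (forward last k vs required): k=1: G vs G ✓; k=2: CG vs GC ✗; k=3: GCG vs GCG ✓; k=4: GGCG vs GCGC ✗; k=5: GGGCG vs GCGCT ✗; k=6: CGGGCG vs GCGCTA ✗; k=7: GCGGGCG vs GCGCTAG ✗; k=8: AGCGGGCG vs GCGCTAGG ✗.
Perfect overlaps at k = 1, 3; the largest is 3.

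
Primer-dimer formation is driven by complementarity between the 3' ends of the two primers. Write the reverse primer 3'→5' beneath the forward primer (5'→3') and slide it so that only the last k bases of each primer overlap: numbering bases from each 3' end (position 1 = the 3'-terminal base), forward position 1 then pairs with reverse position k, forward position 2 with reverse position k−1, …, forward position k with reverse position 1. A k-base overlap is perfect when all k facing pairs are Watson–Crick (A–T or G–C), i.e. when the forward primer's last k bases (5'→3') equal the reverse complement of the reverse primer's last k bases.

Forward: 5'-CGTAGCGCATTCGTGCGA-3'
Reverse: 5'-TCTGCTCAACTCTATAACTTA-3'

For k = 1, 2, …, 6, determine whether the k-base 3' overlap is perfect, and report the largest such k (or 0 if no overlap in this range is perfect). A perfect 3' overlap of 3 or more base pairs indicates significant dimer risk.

Longest perfect overlap: 0 complementary base pairs; below the dimer-risk threshold (threshold 3).

Last 6 bases (5'→3') — forward …GTGCGA, reverse …AACTTA.
Reverse complement of the reverse primer's last 6 bases: TAAGTT; its first k bases are the reverse complement of the reverse primer's last k bases, so a perfect k-base overlap needs the forward primer's last k bases to equal them.
Comparing (forward last k vs required): k=1: A vs T ✗; k=2: GA vs TA ✗; k=3: CGA vs TAA ✗; k=4: GCGA vs TAAG ✗; k=5: TGCGA vs TAAGT ✗; k=6: GTGCGA vs TAAGTT ✗.
No overlap length from 1 to 6 is perfect, so the longest perfect 3' overlap is 0.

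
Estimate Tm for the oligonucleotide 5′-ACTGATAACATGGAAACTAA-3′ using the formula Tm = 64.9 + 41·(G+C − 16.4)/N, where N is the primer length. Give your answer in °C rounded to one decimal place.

Base counts: A=10, T=4, G=3, C=3; G+C = 6, N = 20.
Tm = 64.9 + 41·(6 − 16.4)/20 = 64.9 + -426.40/20 = 43.6°C.

43.6°C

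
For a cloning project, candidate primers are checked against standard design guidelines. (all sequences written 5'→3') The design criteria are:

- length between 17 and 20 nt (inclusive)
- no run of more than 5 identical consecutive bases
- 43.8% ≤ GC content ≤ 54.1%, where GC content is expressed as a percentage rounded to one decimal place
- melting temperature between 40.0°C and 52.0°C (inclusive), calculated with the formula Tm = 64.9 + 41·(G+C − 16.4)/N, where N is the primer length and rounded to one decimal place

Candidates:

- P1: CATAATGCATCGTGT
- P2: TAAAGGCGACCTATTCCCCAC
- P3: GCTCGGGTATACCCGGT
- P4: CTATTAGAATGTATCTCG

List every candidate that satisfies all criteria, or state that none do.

P1 (15 nt, A=4 T=5 G=3 C=3): length 15, outside 17–20 ✗; longest run = 2 ✓; GC 6/15 = 40.0%, outside 43.8–54.1% ✗; Tm = 64.9 + 41·(6 − 16.4)/15 = 36.5°C, outside 40.0–52.0°C ✗ — fails.
P2 (21 nt, A=6 T=4 G=3 C=8): length 21, outside 17–20 ✗; longest run = 4 ✓; GC 11/21 = 52.4% ✓; Tm = 64.9 + 41·(11 − 16.4)/21 = 54.4°C, outside 40.0–52.0°C ✗ — fails.
P3 (17 nt, A=2 T=4 G=6 C=5): length 17 ✓; longest run = 3 ✓; GC 11/17 = 64.7%, outside 43.8–54.1% ✗; Tm = 64.9 + 41·(11 − 16.4)/17 = 51.9°C ✓ — fails.
P4 (18 nt, A=5 T=7 G=3 C=3): length 18 ✓; longest run = 2 ✓; GC 6/18 = 33.3%, outside 43.8–54.1% ✗; Tm = 64.9 + 41·(6 − 16.4)/18 = 41.2°C ✓ — fails.

None of the candidates satisfy all criteria.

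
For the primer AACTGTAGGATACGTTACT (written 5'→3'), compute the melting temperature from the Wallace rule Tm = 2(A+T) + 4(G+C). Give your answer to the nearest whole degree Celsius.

52°C

Base counts: A=6, T=6, G=4, C=3 (length 19).
Tm = 2·(6+6) + 4·(4+3) = 2·12 + 4·7 = 24 + 28 = 52°C.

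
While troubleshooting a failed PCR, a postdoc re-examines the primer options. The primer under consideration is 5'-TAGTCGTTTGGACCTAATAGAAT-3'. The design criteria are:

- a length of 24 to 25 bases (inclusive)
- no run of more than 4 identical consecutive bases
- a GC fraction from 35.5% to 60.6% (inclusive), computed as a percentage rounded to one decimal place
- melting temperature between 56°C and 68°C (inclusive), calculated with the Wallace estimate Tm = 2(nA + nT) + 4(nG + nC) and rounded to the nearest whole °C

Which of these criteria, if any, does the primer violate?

Base counts: A=7, T=8, G=5, C=3 (length 23).
length: length 23, outside 24–25 ✗
homopolymer run: longest run = 3 ✓
GC content: GC 8/23 = 34.8%, outside 35.5–60.6% ✗
Tm: Tm = 2·15 + 4·8 = 62°C ✓

Fails: length, GC content.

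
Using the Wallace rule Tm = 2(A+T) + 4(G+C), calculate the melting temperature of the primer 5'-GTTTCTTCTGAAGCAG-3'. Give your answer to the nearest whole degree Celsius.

Base counts: A=3, T=6, G=4, C=3 (length 16).
Tm = 2·(3+6) + 4·(4+3) = 2·9 + 4·7 = 18 + 28 = 46°C.

46°C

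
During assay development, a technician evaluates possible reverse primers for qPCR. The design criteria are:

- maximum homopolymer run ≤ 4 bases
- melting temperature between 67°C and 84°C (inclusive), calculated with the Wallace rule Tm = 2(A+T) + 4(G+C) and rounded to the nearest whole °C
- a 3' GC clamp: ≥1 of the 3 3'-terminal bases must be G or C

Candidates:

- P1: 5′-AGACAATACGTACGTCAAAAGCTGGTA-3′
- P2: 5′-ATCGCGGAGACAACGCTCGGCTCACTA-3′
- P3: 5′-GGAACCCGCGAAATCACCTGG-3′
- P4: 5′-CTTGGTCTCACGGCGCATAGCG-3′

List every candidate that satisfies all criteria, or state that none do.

P1 (27 nt, A=11 T=5 G=6 C=5): longest run = 4 ✓; Tm = 2·16 + 4·11 = 76°C ✓; 3' end GTA has 1 G/C ✓ — passes.
P2 (27 nt, A=7 T=4 G=7 C=9): longest run = 2 ✓; Tm = 2·11 + 4·16 = 86°C, outside 67–84°C ✗; 3' end CTA has 1 G/C ✓ — fails.
P3 (21 nt, A=6 T=2 G=6 C=7): longest run = 3 ✓; Tm = 2·8 + 4·13 = 68°C ✓; 3' end TGG has 2 G/C ✓ — passes.
P4 (22 nt, A=3 T=5 G=7 C=7): longest run = 2 ✓; Tm = 2·8 + 4·14 = 72°C ✓; 3' end GCG has 3 G/C ✓ — passes.

P1, P3 and P4.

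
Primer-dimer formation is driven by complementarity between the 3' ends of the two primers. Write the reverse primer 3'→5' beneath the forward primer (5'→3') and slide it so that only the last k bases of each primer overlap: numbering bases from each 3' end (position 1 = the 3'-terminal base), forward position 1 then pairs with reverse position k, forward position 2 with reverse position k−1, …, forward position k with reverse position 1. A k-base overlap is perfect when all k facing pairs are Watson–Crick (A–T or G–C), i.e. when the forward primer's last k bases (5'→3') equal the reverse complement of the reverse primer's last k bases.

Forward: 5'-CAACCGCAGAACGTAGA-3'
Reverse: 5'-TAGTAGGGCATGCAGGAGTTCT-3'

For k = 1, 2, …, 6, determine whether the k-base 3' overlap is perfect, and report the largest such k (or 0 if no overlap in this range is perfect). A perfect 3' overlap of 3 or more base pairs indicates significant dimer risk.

Longest perfect overlap: 3 complementary base pairs; significant dimer risk (threshold 3).

Last 6 bases (5'→3') — forward …CGTAGA, reverse …AGTTCT.
Reverse complement of the reverse primer's last 6 bases: AGAACT; its first k bases are the reverse complement of the reverse primer's last k bases, so a perfect k-base overlap needs the forward primer's last k bases to equal them.
Comparing (forward last k vs required): k=1: A vs A ✓; k=2: GA vs AG ✗; k=3: AGA vs AGA ✓; k=4: TAGA vs AGAA ✗; k=5: GTAGA vs AGAAC ✗; k=6: CGTAGA vs AGAACT ✗.
Perfect overlaps at k = 1, 3; the largest is 3.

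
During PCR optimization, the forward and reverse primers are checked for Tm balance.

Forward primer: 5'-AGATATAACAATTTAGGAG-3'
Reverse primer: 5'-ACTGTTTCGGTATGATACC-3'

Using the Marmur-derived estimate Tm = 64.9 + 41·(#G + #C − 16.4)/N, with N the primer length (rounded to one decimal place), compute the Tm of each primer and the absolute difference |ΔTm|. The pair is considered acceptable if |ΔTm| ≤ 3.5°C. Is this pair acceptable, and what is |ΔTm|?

Forward: G+C = 5, N = 19 → Tm = 64.9 + 41·(5 − 16.4)/19 = 40.3°C.
Reverse: G+C = 8, N = 19 → Tm = 64.9 + 41·(8 − 16.4)/19 = 46.8°C.
|ΔTm| = |40.3 − 46.8| = 6.5°C, > 3.5°C.

|ΔTm| = 6.5°C; the pair is not acceptable.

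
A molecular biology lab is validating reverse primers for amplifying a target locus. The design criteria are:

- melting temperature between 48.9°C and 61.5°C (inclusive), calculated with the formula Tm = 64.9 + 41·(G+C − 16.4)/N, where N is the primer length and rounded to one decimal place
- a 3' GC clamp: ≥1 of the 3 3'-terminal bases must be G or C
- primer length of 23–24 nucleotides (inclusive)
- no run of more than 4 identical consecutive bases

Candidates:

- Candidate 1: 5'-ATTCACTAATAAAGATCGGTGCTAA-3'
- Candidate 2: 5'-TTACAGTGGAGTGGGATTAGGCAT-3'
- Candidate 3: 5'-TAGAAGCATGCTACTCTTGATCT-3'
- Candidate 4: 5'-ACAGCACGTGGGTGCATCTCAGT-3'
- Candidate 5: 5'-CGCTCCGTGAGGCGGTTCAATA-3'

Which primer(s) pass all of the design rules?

Candidate 1 (25 nt, A=10 T=7 G=4 C=4): Tm = 64.9 + 41·(8 − 16.4)/25 = 51.1°C ✓; 3' end TAA has 0 G/C, need ≥1 ✗; length 25, outside 23–24 ✗; longest run = 3 ✓ — fails.
Candidate 2 (24 nt, A=6 T=7 G=9 C=2): Tm = 64.9 + 41·(11 − 16.4)/24 = 55.7°C ✓; 3' end CAT has 1 G/C ✓; length 24 ✓; longest run = 3 ✓ — passes.
Candidate 3 (23 nt, A=6 T=8 G=4 C=5): Tm = 64.9 + 41·(9 − 16.4)/23 = 51.7°C ✓; 3' end TCT has 1 G/C ✓; length 23 ✓; longest run = 2 ✓ — passes.
Candidate 4 (23 nt, A=5 T=5 G=7 C=6): Tm = 64.9 + 41·(13 − 16.4)/23 = 58.8°C ✓; 3' end AGT has 1 G/C ✓; length 23 ✓; longest run = 3 ✓ — passes.
Candidate 5 (22 nt, A=4 T=5 G=7 C=6): Tm = 64.9 + 41·(13 − 16.4)/22 = 58.6°C ✓; 3' end ATA has 0 G/C, need ≥1 ✗; length 22, outside 23–24 ✗; longest run = 2 ✓ — fails.

Candidate 2, Candidate 3 and Candidate 4.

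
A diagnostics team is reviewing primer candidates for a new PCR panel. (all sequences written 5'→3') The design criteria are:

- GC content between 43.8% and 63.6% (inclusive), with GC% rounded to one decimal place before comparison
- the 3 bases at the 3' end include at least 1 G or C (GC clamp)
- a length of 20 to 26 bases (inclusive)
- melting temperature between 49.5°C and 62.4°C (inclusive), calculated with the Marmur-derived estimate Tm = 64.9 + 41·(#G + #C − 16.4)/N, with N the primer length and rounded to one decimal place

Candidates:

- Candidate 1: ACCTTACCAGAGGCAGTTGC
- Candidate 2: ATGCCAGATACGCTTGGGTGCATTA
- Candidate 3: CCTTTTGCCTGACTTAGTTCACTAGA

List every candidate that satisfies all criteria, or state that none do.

Candidate 1 only.

Candidate 1 (20 nt, A=5 T=4 G=5 C=6): GC 11/20 = 55.0% ✓; 3' end TGC has 2 G/C ✓; length 20 ✓; Tm = 64.9 + 41·(11 − 16.4)/20 = 53.8°C ✓ — passes.
Candidate 2 (25 nt, A=6 T=7 G=7 C=5): GC 12/25 = 48.0% ✓; 3' end TTA has 0 G/C, need ≥1 ✗; length 25 ✓; Tm = 64.9 + 41·(12 − 16.4)/25 = 57.7°C ✓ — fails.
Candidate 3 (26 nt, A=5 T=10 G=4 C=7): GC 11/26 = 42.3%, outside 43.8–63.6% ✗; 3' end AGA has 1 G/C ✓; length 26 ✓; Tm = 64.9 + 41·(11 − 16.4)/26 = 56.4°C ✓ — fails.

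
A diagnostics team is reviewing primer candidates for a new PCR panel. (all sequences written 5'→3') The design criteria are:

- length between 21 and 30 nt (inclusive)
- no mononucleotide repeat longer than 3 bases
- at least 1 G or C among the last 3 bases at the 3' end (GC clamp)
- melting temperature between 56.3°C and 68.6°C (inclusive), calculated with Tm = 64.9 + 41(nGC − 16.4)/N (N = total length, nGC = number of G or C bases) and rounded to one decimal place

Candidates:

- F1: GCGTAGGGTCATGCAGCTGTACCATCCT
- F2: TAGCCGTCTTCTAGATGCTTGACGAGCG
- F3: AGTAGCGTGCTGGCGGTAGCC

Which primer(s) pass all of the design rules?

F1 (28 nt, A=5 T=7 G=8 C=8): length 28 ✓; longest run = 3 ✓; 3' end CCT has 2 G/C ✓; Tm = 64.9 + 41·(16 − 16.4)/28 = 64.3°C ✓ — passes.
F2 (28 nt, A=5 T=8 G=8 C=7): length 28 ✓; longest run = 2 ✓; 3' end GCG has 3 G/C ✓; Tm = 64.9 + 41·(15 − 16.4)/28 = 62.9°C ✓ — passes.
F3 (21 nt, A=3 T=4 G=9 C=5): length 21 ✓; longest run = 2 ✓; 3' end GCC has 3 G/C ✓; Tm = 64.9 + 41·(14 − 16.4)/21 = 60.2°C ✓ — passes.

F1, F2 and F3.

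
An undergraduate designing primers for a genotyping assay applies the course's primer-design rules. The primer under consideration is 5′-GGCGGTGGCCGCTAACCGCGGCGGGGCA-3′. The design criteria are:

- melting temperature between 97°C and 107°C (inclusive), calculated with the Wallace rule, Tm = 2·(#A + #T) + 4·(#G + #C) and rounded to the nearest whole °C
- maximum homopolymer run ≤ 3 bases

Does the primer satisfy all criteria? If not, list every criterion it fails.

Base counts: A=3, T=2, G=14, C=9 (length 28).
Tm: Tm = 2·5 + 4·23 = 102°C ✓
homopolymer run: longest run = 4, exceeds 3 ✗

Fails: homopolymer run.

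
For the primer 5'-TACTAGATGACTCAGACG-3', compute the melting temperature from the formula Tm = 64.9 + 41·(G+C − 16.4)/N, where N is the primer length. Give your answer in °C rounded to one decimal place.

Base counts: A=6, T=4, G=4, C=4; G+C = 8, N = 18.
Tm = 64.9 + 41·(8 − 16.4)/18 = 64.9 + -344.40/18 = 45.8°C.

45.8°C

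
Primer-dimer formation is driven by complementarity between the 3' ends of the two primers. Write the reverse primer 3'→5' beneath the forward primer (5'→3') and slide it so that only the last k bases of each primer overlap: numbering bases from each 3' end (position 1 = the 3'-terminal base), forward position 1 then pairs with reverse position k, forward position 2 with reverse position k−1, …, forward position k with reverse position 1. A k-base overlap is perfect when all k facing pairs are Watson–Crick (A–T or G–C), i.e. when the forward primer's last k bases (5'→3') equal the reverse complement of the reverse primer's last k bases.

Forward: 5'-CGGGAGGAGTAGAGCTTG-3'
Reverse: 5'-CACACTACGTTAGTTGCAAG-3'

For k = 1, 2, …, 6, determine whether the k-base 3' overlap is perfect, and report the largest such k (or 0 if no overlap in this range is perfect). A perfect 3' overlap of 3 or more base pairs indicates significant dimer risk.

Longest perfect overlap: 4 complementary base pairs; significant dimer risk (threshold 3).

Last 6 bases (5'→3') — forward …AGCTTG, reverse …TGCAAG.
Reverse complement of the reverse primer's last 6 bases: CTTGCA; its first k bases are the reverse complement of the reverse primer's last k bases, so a perfect k-base overlap needs the forward primer's last k bases to equal them.
Comparing (forward last k vs required): k=1: G vs C ✗; k=2: TG vs CT ✗; k=3: TTG vs CTT ✗; k=4: CTTG vs CTTG ✓; k=5: GCTTG vs CTTGC ✗; k=6: AGCTTG vs CTTGCA ✗.
Only k = 4 is perfect, so the longest perfect 3' overlap is 4.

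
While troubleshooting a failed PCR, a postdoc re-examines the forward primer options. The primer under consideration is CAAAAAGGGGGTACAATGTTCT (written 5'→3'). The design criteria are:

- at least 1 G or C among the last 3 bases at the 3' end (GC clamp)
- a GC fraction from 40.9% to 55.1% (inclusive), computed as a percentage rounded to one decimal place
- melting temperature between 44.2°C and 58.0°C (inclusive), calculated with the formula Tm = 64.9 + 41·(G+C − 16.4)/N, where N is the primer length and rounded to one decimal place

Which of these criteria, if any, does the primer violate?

Meets all criteria.

Base counts: A=8, T=5, G=6, C=3 (length 22).
GC clamp: 3' end TCT has 1 G/C ✓
GC content: GC 9/22 = 40.9% ✓
Tm: Tm = 64.9 + 41·(9 − 16.4)/22 = 51.1°C ✓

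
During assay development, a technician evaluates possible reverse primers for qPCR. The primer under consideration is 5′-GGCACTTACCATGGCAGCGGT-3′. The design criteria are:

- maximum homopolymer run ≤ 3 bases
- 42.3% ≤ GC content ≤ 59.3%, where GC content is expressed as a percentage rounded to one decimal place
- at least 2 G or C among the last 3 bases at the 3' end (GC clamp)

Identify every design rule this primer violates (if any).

Base counts: A=4, T=4, G=7, C=6 (length 21).
homopolymer run: longest run = 2 ✓
GC content: GC 13/21 = 61.9%, outside 42.3–59.3% ✗
GC clamp: 3' end GGT has 2 G/C ✓

Fails: GC content.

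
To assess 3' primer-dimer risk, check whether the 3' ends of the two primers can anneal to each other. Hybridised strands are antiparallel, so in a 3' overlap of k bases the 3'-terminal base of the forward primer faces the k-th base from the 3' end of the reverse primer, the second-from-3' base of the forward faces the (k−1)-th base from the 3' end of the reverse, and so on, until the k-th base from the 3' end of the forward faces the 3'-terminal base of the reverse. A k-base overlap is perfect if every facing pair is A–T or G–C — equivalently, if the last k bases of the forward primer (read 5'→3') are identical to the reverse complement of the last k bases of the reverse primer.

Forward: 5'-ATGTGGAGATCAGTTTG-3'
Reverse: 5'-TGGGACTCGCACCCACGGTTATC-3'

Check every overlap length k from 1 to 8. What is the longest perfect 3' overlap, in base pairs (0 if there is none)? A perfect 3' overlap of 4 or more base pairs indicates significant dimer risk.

Longest perfect overlap: 1 complementary base pair; below the dimer-risk threshold (threshold 4).

Last 8 bases (5'→3') — forward …TCAGTTTG, reverse …CGGTTATC.
Reverse complement of the reverse primer's last 8 bases: GATAACCG; its first k bases are the reverse complement of the reverse primer's last k bases, so a perfect k-base overlap needs the forward primer's last k bases to equal them.
Comparing (forward last k vs required): k=1: G vs G ✓; k=2: TG vs GA ✗; k=3: TTG vs GAT ✗; k=4: TTTG vs GATA ✗; k=5: GTTTG vs GATAA ✗; k=6: AGTTTG vs GATAAC ✗; k=7: CAGTTTG vs GATAACC ✗; k=8: TCAGTTTG vs GATAACCG ✗.
Only k = 1 is perfect, so the longest perfect 3' overlap is 1.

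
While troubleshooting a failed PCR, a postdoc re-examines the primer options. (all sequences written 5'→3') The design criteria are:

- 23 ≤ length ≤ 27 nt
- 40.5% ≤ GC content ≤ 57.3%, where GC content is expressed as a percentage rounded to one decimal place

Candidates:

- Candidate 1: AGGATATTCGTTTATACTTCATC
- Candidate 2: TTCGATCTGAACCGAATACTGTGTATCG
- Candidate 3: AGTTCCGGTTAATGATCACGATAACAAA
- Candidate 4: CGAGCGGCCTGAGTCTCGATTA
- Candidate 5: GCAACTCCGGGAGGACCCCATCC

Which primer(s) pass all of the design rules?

Candidate 1 (23 nt, A=6 T=10 G=3 C=4): length 23 ✓; GC 7/23 = 30.4%, outside 40.5–57.3% ✗ — fails.
Candidate 2 (28 nt, A=7 T=9 G=6 C=6): length 28, outside 23–27 ✗; GC 12/28 = 42.9% ✓ — fails.
Candidate 3 (28 nt, A=11 T=7 G=5 C=5): length 28, outside 23–27 ✗; GC 10/28 = 35.7%, outside 40.5–57.3% ✗ — fails.
Candidate 4 (22 nt, A=4 T=5 G=7 C=6): length 22, outside 23–27 ✗; GC 13/22 = 59.1%, outside 40.5–57.3% ✗ — fails.
Candidate 5 (23 nt, A=5 T=2 G=6 C=10): length 23 ✓; GC 16/23 = 69.6%, outside 40.5–57.3% ✗ — fails.

None of the candidates satisfy all criteria.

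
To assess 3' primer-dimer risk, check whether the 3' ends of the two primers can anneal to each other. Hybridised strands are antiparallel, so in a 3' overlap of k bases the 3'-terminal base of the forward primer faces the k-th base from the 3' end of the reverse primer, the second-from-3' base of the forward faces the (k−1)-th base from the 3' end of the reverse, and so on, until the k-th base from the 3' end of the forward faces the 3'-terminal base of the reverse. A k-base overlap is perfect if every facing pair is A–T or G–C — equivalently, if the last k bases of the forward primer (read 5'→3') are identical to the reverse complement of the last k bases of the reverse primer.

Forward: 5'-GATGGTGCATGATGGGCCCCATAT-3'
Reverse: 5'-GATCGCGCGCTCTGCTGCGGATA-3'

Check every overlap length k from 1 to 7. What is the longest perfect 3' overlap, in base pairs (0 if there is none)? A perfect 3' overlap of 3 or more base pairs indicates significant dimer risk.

Longest perfect overlap: 3 complementary base pairs; significant dimer risk (threshold 3).

Last 7 bases (5'→3') — forward …CCCATAT, reverse …GCGGATA.
Reverse complement of the reverse primer's last 7 bases: TATCCGC; its first k bases are the reverse complement of the reverse primer's last k bases, so a perfect k-base overlap needs the forward primer's last k bases to equal them.
Comparing (forward last k vs required): k=1: T vs T ✓; k=2: AT vs TA ✗; k=3: TAT vs TAT ✓; k=4: ATAT vs TATC ✗; k=5: CATAT vs TATCC ✗; k=6: CCATAT vs TATCCG ✗; k=7: CCCATAT vs TATCCGC ✗.
Perfect overlaps at k = 1, 3; the largest is 3.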